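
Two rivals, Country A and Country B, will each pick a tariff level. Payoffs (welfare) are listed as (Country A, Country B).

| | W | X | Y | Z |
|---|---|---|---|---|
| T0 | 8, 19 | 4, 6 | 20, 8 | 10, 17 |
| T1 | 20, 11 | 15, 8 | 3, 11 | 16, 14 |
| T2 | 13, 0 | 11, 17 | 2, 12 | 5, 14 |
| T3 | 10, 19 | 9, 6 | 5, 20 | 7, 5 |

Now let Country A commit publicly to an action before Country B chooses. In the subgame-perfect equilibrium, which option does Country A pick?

Country B best-responds to each possible Country A move:
- T0: Country B compares 19, 6, 8, 17 and picks W; Country A would get 8.
- T1: Country B compares 11, 8, 11, 14 and picks Z; Country A would get 16.
- T2: Country B compares 0, 17, 12, 14 and picks X; Country A would get 11.
- T3: Country B compares 19, 6, 20, 5 and picks Y; Country A would get 5.
Maximizing over 8, 16, 11, 5, Country A chooses T1. Subgame-perfect outcome: (T1, Z) with payoffs (16, 14).

T1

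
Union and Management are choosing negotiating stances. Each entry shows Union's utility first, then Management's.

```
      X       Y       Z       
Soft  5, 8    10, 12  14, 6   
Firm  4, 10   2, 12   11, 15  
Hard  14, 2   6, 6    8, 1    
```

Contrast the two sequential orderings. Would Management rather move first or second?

If Union leads: Management's best replies are Soft→Y, Firm→Z, Hard→Y; Union's induced payoffs 10, 11, 6; outcome (Firm, Z), payoffs (11, 15).
If Management leads: Union's best replies are X→Hard, Y→Soft, Z→Soft; Management's induced payoffs 2, 12, 6; outcome (Soft, Y), payoffs (10, 12).
Management gets 12 moving first and 15 moving second, so Management prefers to move second.

second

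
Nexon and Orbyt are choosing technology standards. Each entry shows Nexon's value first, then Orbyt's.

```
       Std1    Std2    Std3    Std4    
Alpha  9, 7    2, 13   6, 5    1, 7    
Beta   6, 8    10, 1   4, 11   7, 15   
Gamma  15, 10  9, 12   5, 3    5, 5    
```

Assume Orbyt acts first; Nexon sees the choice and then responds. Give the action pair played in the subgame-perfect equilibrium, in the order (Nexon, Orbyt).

Solve by backward induction (Orbyt leads).
- Std1: BR = Gamma, leader payoff 10.
- Std2: BR = Beta, leader payoff 1.
- Std3: BR = Alpha, leader payoff 5.
- Std4: BR = Beta, leader payoff 15.
Orbyt's induced payoffs are 10, 1, 5, 15, so Orbyt commits to Std4. Subgame-perfect outcome: (Beta, Std4) with payoffs (7, 15).

(Beta, Std4)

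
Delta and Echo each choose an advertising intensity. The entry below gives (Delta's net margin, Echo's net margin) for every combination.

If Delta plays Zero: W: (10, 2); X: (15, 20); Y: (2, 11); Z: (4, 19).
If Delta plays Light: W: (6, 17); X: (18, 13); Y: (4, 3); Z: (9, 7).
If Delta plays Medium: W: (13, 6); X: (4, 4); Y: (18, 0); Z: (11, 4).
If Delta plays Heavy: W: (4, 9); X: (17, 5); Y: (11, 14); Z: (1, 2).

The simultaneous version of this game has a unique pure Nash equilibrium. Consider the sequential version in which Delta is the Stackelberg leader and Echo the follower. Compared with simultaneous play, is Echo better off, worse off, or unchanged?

Echo best-responds to each possible Delta move:
- Zero → Echo plays X (best of 2, 20, 11, 19); Delta gets 15.
- Light → Echo plays W (best of 17, 13, 3, 7); Delta gets 6.
- Medium → Echo plays W (best of 6, 4, 0, 4); Delta gets 13.
- Heavy → Echo plays Y (best of 9, 5, 14, 2); Delta gets 11.
Maximizing over 15, 6, 13, 11, Delta chooses Zero. Subgame-perfect outcome: (Zero, X) with payoffs (15, 20).
Under simultaneous play:
Delta's best replies: W→Medium; X→Light; Y→Medium; Z→Medium.
Echo's best replies: Zero→X; Light→W; Medium→W; Heavy→Y.
Only (Medium, W) has each player best-responding; Nash payoffs (13, 6).
Echo earns 20 sequentially versus 6 at the Nash outcome: better off.

better off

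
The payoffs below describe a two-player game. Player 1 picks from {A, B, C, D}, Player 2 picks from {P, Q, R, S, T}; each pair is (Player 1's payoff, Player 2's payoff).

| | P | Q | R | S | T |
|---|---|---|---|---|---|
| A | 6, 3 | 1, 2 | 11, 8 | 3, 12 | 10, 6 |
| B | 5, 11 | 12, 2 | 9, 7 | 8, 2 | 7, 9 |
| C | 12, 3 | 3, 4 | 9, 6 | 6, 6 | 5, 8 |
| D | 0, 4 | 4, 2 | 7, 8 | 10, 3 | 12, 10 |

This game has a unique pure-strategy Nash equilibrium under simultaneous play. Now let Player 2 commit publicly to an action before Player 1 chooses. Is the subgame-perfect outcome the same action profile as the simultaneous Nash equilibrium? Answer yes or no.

yes

Backward induction with Player 2 moving first.
- P → Player 1 plays C (best of 6, 5, 12, 0); Player 2 gets 3.
- Q → Player 1 plays B (best of 1, 12, 3, 4); Player 2 gets 2.
- R → Player 1 plays A (best of 11, 9, 9, 7); Player 2 gets 8.
- S → Player 1 plays D (best of 3, 8, 6, 10); Player 2 gets 3.
- T → Player 1 plays D (best of 10, 7, 5, 12); Player 2 gets 10.
Maximizing over 3, 2, 8, 3, 10, Player 2 chooses T. Subgame-perfect outcome: (D, T) with payoffs (12, 10).
Under simultaneous play:
Player 1's best replies: P→C; Q→B; R→A; S→D; T→D.
Player 2's best replies: A→S; B→P; C→T; D→T.
Only (D, T) has each player best-responding; Nash payoffs (12, 10).
Sequential outcome (D, T) coincides with the Nash profile (D, T).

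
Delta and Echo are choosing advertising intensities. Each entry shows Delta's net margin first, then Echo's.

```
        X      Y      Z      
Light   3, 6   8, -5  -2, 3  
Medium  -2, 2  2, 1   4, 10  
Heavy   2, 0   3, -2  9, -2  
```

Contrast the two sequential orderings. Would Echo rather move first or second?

second

If Delta leads: Echo's best replies are Light→X, Medium→Z, Heavy→X; Delta's induced payoffs 3, 4, 2; outcome (Medium, Z), payoffs (4, 10).
If Echo leads: Delta's best replies are X→Light, Y→Light, Z→Heavy; Echo's induced payoffs 6, -5, -2; outcome (Light, X), payoffs (3, 6).
Echo gets 6 moving first and 10 moving second, so Echo prefers to move second.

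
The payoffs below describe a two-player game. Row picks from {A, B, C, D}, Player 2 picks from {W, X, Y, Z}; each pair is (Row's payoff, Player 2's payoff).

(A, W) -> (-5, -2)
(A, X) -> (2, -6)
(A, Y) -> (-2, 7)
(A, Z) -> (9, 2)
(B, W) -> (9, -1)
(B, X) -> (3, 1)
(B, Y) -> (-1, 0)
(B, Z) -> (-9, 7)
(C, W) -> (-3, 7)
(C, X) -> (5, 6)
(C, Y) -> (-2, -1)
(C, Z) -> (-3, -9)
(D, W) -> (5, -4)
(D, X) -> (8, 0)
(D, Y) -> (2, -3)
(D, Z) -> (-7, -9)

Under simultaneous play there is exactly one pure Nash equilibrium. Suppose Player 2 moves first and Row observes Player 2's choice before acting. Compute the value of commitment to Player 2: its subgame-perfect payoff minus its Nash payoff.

2

Solve by backward induction (Player 2 leads).
- W → Row plays B (best of -5, 9, -3, 5); Player 2 gets -1.
- X → Row plays D (best of 2, 3, 5, 8); Player 2 gets 0.
- Y → Row plays D (best of -2, -1, -2, 2); Player 2 gets -3.
- Z → Row plays A (best of 9, -9, -3, -7); Player 2 gets 2.
Among -1, 0, -3, 2, the best is 2 at Z. Subgame-perfect outcome: (A, Z) with payoffs (9, 2).
For the simultaneous game, intersect best replies.
Row's best replies: W→B; X→D; Y→D; Z→A.
Player 2's best replies: A→Y; B→Z; C→W; D→X.
The unique mutual best reply is (D, X), giving (8, 0).
Player 2's commitment gain: 2 − 0 = 2.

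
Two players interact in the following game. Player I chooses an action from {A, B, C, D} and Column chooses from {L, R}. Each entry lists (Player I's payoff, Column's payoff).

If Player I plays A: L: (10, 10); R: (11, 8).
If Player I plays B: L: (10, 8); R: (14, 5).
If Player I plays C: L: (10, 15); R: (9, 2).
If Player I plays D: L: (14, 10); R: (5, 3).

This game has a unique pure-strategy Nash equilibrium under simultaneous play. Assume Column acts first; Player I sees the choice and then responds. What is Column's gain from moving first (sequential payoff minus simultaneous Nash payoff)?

Solve by backward induction (Column leads).
- L → Player I plays D (best of 10, 10, 10, 14); Column gets 10.
- R → Player I plays B (best of 11, 14, 9, 5); Column gets 5.
Maximizing over 10, 5, Column chooses L. Subgame-perfect outcome: (D, L) with payoffs (14, 10).
For the simultaneous game, intersect best replies.
Player I's best replies: L→D; R→B.
Column's best replies: A→L; B→L; C→L; D→L.
Only (D, L) has each player best-responding; Nash payoffs (14, 10).
Column's commitment gain: 10 − 10 = 0.

0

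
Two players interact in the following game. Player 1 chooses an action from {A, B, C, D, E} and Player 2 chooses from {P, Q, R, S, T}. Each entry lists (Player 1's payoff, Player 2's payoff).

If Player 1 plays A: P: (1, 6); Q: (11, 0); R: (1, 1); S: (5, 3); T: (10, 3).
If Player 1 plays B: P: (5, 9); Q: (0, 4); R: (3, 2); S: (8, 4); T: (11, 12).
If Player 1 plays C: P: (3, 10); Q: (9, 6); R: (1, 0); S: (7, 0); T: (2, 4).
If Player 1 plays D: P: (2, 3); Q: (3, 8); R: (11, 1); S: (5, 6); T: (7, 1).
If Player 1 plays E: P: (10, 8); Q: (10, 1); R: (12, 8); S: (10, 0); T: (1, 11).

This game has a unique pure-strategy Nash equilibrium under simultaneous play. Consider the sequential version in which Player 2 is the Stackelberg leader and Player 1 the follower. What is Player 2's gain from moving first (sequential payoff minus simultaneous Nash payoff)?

Work backward from Player 1's decision.
- P: BR = E, leader payoff 8.
- Q: BR = A, leader payoff 0.
- R: BR = E, leader payoff 8.
- S: BR = E, leader payoff 0.
- T: BR = B, leader payoff 12.
Among 8, 0, 8, 0, 12, the best is 12 at T. Subgame-perfect outcome: (B, T) with payoffs (11, 12).
Under simultaneous play:
Player 1's best replies: P→E; Q→A; R→E; S→E; T→B.
Player 2's best replies: A→P; B→T; C→P; D→Q; E→T.
Only (B, T) has each player best-responding; Nash payoffs (11, 12).
Player 2's commitment gain: 12 − 12 = 0.

0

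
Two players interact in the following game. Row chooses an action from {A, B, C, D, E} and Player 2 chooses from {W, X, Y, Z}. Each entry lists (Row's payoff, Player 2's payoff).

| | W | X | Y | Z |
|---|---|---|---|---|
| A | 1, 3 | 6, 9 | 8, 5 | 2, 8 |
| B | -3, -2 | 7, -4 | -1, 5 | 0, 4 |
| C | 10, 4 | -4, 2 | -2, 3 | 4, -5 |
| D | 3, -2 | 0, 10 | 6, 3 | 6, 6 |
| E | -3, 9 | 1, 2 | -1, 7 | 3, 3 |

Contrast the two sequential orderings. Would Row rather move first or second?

If Row leads: Player 2's best replies are A→X, B→Y, C→W, D→X, E→W; Row's induced payoffs 6, -1, 10, 0, -3; outcome (C, W), payoffs (10, 4).
If Player 2 leads: Row's best replies are W→C, X→B, Y→A, Z→D; Player 2's induced payoffs 4, -4, 5, 6; outcome (D, Z), payoffs (6, 6).
Row gets 10 moving first and 6 moving second, so Row prefers to move first.

first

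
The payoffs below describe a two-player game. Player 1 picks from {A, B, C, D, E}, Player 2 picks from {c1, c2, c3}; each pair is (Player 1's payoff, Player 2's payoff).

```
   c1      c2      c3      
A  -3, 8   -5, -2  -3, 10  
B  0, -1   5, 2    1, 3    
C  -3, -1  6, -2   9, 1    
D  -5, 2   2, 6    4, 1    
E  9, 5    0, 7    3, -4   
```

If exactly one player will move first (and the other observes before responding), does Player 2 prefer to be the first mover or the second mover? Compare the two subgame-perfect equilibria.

If Player 1 leads: Player 2's best replies are A→c3, B→c3, C→c3, D→c2, E→c2; Player 1's induced payoffs -3, 1, 9, 2, 0; outcome (C, c3), payoffs (9, 1).
If Player 2 leads: Player 1's best replies are c1→E, c2→C, c3→C; Player 2's induced payoffs 5, -2, 1; outcome (E, c1), payoffs (9, 5).
Player 2 gets 5 moving first and 1 moving second, so Player 2 prefers to move first.

first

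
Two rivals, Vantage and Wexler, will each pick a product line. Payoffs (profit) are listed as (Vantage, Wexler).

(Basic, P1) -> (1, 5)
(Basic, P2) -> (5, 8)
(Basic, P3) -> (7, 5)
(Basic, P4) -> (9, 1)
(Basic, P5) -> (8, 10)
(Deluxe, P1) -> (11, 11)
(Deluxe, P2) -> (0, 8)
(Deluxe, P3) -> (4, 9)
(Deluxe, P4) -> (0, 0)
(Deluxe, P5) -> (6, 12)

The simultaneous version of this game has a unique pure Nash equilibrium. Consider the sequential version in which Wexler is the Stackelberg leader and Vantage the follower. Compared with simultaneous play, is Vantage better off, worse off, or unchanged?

Work backward from Vantage's decision.
- P1: Vantage compares 1, 11 and picks Deluxe; Wexler would get 11.
- P2: Vantage compares 5, 0 and picks Basic; Wexler would get 8.
- P3: Vantage compares 7, 4 and picks Basic; Wexler would get 5.
- P4: Vantage compares 9, 0 and picks Basic; Wexler would get 1.
- P5: Vantage compares 8, 6 and picks Basic; Wexler would get 10.
Among 11, 8, 5, 1, 10, the best is 11 at P1. Subgame-perfect outcome: (Deluxe, P1) with payoffs (11, 11).
Now find the simultaneous Nash equilibrium.
Vantage's best replies: P1→Deluxe; P2→Basic; P3→Basic; P4→Basic; P5→Basic.
Wexler's best replies: Basic→P5; Deluxe→P5.
The unique mutual best reply is (Basic, P5), giving (8, 10).
Vantage earns 11 sequentially versus 8 at the Nash outcome: better off.

better off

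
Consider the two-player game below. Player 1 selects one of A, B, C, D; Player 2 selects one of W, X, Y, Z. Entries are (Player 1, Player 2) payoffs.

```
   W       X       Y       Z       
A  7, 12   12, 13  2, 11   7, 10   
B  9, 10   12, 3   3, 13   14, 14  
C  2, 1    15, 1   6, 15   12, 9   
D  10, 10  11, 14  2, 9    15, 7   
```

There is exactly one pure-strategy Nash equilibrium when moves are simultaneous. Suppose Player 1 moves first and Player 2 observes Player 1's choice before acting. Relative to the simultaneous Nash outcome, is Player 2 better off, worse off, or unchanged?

Solve by backward induction (Player 1 leads).
- A: BR = X, leader payoff 12.
- B: BR = Z, leader payoff 14.
- C: BR = Y, leader payoff 6.
- D: BR = X, leader payoff 11.
Player 1's induced payoffs are 12, 14, 6, 11, so Player 1 commits to B. Subgame-perfect outcome: (B, Z) with payoffs (14, 14).
Now find the simultaneous Nash equilibrium.
Player 1's best replies: W→D; X→C; Y→C; Z→D.
Player 2's best replies: A→X; B→Z; C→Y; D→X.
Only (C, Y) has each player best-responding; Nash payoffs (6, 15).
Player 2 earns 14 sequentially versus 15 at the Nash outcome: worse off.

worse off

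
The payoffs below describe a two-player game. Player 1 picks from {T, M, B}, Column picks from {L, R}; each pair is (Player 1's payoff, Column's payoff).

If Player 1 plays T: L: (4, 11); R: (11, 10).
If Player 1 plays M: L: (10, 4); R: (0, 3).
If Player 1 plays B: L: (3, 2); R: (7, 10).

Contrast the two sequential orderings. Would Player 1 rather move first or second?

second

If Player 1 leads: Column's best replies are T→L, M→L, B→R; Player 1's induced payoffs 4, 10, 7; outcome (M, L), payoffs (10, 4).
If Column leads: Player 1's best replies are L→M, R→T; Column's induced payoffs 4, 10; outcome (T, R), payoffs (11, 10).
Player 1 gets 10 moving first and 11 moving second, so Player 1 prefers to move second.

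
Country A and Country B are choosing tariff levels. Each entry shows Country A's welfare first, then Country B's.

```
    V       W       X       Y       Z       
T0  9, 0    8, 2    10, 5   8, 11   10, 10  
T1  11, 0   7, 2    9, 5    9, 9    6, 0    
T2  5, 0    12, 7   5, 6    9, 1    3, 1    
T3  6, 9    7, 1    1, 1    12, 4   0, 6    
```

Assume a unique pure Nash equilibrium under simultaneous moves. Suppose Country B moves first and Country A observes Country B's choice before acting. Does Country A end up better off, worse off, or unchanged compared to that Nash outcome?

worse off

Backward induction with Country B moving first.
- V: BR = T1, leader payoff 0.
- W: BR = T2, leader payoff 7.
- X: BR = T0, leader payoff 5.
- Y: BR = T3, leader payoff 4.
- Z: BR = T0, leader payoff 10.
Country B's induced payoffs are 0, 7, 5, 4, 10, so Country B commits to Z. Subgame-perfect outcome: (T0, Z) with payoffs (10, 10).
Now find the simultaneous Nash equilibrium.
Country A's best replies: V→T1; W→T2; X→T0; Y→T3; Z→T0.
Country B's best replies: T0→Y; T1→Y; T2→W; T3→V.
The unique mutual best reply is (T2, W), giving (12, 7).
Country A earns 10 sequentially versus 12 at the Nash outcome: worse off.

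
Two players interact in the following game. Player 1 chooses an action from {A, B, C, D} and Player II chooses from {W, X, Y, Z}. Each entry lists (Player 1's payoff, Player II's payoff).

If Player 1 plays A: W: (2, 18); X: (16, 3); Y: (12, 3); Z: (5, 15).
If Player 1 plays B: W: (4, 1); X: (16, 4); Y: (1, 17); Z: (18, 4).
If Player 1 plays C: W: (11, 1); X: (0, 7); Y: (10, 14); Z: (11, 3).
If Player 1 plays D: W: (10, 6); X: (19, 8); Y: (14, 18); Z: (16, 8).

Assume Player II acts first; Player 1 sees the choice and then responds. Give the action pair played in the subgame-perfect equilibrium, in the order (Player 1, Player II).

Solve by backward induction (Player II leads).
- W: BR = C, leader payoff 1.
- X: BR = D, leader payoff 8.
- Y: BR = D, leader payoff 18.
- Z: BR = B, leader payoff 4.
Maximizing over 1, 8, 18, 4, Player II chooses Y. Subgame-perfect outcome: (D, Y) with payoffs (14, 18).

(D, Y)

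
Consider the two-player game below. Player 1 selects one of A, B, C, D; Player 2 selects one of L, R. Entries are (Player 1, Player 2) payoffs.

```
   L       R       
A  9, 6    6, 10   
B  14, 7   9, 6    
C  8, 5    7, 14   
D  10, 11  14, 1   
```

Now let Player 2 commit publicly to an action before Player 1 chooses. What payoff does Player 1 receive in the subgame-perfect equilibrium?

Work backward from Player 1's decision.
- L: Player 1 compares 9, 14, 8, 10 and picks B; Player 2 would get 7.
- R: Player 1 compares 6, 9, 7, 14 and picks D; Player 2 would get 1.
Player 2's induced payoffs are 7, 1, so Player 2 commits to L. Subgame-perfect outcome: (B, L) with payoffs (14, 7).

14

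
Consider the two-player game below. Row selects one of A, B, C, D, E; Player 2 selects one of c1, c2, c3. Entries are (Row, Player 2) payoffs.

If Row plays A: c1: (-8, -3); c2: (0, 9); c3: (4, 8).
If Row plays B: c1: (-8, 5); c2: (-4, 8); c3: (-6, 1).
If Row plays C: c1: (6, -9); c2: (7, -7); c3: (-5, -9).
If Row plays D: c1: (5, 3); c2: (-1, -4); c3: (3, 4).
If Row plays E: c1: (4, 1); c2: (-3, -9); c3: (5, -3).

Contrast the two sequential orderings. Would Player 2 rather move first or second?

If Row leads: Player 2's best replies are A→c2, B→c2, C→c2, D→c3, E→c1; Row's induced payoffs 0, -4, 7, 3, 4; outcome (C, c2), payoffs (7, -7).
If Player 2 leads: Row's best replies are c1→C, c2→C, c3→E; Player 2's induced payoffs -9, -7, -3; outcome (E, c3), payoffs (5, -3).
Player 2 gets -3 moving first and -7 moving second, so Player 2 prefers to move first.

first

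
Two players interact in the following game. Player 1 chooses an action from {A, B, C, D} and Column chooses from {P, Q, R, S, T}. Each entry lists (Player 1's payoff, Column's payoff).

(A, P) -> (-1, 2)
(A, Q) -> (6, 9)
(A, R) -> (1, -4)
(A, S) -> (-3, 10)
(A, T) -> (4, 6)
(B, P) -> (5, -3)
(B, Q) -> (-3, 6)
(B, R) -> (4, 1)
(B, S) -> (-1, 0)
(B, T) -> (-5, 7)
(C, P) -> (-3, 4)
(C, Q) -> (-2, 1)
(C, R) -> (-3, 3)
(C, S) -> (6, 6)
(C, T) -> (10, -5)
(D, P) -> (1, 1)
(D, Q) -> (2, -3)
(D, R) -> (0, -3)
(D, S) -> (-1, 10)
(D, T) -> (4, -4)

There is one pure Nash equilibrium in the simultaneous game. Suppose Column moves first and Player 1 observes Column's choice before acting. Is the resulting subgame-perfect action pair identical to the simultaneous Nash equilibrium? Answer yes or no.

no

Player 1 best-responds to each possible Column move:
- P → Player 1 plays B (best of -1, 5, -3, 1); Column gets -3.
- Q → Player 1 plays A (best of 6, -3, -2, 2); Column gets 9.
- R → Player 1 plays B (best of 1, 4, -3, 0); Column gets 1.
- S → Player 1 plays C (best of -3, -1, 6, -1); Column gets 6.
- T → Player 1 plays C (best of 4, -5, 10, 4); Column gets -5.
Among -3, 9, 1, 6, -5, the best is 9 at Q. Subgame-perfect outcome: (A, Q) with payoffs (6, 9).
Now find the simultaneous Nash equilibrium.
Player 1's best replies: P→B; Q→A; R→B; S→C; T→C.
Column's best replies: A→S; B→T; C→S; D→S.
The unique mutual best reply is (C, S), giving (6, 6).
Sequential outcome (A, Q) differs from the Nash profile (C, S).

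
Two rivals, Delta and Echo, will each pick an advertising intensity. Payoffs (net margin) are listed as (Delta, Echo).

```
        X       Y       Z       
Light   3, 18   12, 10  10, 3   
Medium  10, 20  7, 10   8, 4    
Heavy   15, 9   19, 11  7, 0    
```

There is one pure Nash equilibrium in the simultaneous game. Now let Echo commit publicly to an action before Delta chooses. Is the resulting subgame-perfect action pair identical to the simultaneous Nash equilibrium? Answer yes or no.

yes

Work backward from Delta's decision.
- X → Delta plays Heavy (best of 3, 10, 15); Echo gets 9.
- Y → Delta plays Heavy (best of 12, 7, 19); Echo gets 11.
- Z → Delta plays Light (best of 10, 8, 7); Echo gets 3.
Among 9, 11, 3, the best is 11 at Y. Subgame-perfect outcome: (Heavy, Y) with payoffs (19, 11).
For the simultaneous game, intersect best replies.
Delta's best replies: X→Heavy; Y→Heavy; Z→Light.
Echo's best replies: Light→X; Medium→X; Heavy→Y.
The unique mutual best reply is (Heavy, Y), giving (19, 11).
Sequential outcome (Heavy, Y) coincides with the Nash profile (Heavy, Y).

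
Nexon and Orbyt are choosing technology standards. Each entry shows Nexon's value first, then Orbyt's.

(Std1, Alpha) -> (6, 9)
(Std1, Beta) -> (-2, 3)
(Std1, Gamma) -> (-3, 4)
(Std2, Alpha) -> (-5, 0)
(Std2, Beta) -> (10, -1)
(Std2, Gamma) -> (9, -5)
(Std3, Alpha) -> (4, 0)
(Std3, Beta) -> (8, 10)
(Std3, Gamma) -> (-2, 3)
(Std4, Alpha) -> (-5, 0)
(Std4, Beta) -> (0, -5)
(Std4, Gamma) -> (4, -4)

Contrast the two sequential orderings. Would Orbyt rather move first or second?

If Nexon leads: Orbyt's best replies are Std1→Alpha, Std2→Alpha, Std3→Beta, Std4→Alpha; Nexon's induced payoffs 6, -5, 8, -5; outcome (Std3, Beta), payoffs (8, 10).
If Orbyt leads: Nexon's best replies are Alpha→Std1, Beta→Std2, Gamma→Std2; Orbyt's induced payoffs 9, -1, -5; outcome (Std1, Alpha), payoffs (6, 9).
Orbyt gets 9 moving first and 10 moving second, so Orbyt prefers to move second.

second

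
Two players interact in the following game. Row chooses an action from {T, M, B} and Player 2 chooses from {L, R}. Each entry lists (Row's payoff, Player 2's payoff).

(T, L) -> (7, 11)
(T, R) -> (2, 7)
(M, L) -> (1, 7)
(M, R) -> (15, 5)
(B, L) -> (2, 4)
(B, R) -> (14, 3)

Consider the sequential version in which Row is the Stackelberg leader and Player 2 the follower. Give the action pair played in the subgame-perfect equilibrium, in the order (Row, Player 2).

(T, L)

Player 2 best-responds to each possible Row move:
- T → Player 2 plays L (best of 11, 7); Row gets 7.
- M → Player 2 plays L (best of 7, 5); Row gets 1.
- B → Player 2 plays L (best of 4, 3); Row gets 2.
Maximizing over 7, 1, 2, Row chooses T. Subgame-perfect outcome: (T, L) with payoffs (7, 11).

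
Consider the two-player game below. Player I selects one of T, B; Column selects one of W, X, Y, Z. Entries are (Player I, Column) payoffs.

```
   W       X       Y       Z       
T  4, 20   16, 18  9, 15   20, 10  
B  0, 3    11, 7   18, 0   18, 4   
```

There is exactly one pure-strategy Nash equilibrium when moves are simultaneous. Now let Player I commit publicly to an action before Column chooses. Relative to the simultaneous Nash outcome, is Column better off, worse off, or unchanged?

Column best-responds to each possible Player I move:
- T → Column plays W (best of 20, 18, 15, 10); Player I gets 4.
- B → Column plays X (best of 3, 7, 0, 4); Player I gets 11.
Maximizing over 4, 11, Player I chooses B. Subgame-perfect outcome: (B, X) with payoffs (11, 7).
For the simultaneous game, intersect best replies.
Player I's best replies: W→T; X→T; Y→B; Z→T.
Column's best replies: T→W; B→X.
The unique mutual best reply is (T, W), giving (4, 20).
Column earns 7 sequentially versus 20 at the Nash outcome: worse off.

worse off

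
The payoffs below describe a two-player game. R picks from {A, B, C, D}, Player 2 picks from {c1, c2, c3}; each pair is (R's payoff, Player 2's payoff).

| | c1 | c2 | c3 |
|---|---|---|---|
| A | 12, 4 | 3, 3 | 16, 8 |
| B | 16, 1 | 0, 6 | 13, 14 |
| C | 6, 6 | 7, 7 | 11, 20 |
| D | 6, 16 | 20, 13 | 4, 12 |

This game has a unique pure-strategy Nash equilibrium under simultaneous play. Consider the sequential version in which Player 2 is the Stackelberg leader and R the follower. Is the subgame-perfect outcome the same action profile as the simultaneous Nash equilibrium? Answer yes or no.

no

Solve by backward induction (Player 2 leads).
- c1: R compares 12, 16, 6, 6 and picks B; Player 2 would get 1.
- c2: R compares 3, 0, 7, 20 and picks D; Player 2 would get 13.
- c3: R compares 16, 13, 11, 4 and picks A; Player 2 would get 8.
Player 2's induced payoffs are 1, 13, 8, so Player 2 commits to c2. Subgame-perfect outcome: (D, c2) with payoffs (20, 13).
Now find the simultaneous Nash equilibrium.
R's best replies: c1→B; c2→D; c3→A.
Player 2's best replies: A→c3; B→c3; C→c3; D→c1.
Only (A, c3) has each player best-responding; Nash payoffs (16, 8).
Sequential outcome (D, c2) differs from the Nash profile (A, c3).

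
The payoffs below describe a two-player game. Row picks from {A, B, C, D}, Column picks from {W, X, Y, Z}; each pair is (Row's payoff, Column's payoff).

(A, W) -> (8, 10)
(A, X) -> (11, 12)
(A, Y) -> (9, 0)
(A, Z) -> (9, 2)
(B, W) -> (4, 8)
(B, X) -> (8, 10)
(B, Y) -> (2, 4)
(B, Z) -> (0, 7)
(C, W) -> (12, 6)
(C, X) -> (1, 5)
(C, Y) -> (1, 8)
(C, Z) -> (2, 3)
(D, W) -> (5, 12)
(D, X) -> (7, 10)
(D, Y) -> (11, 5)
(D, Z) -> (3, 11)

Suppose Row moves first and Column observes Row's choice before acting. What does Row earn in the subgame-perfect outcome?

11

Solve by backward induction (Row leads).
- A: Column compares 10, 12, 0, 2 and picks X; Row would get 11.
- B: Column compares 8, 10, 4, 7 and picks X; Row would get 8.
- C: Column compares 6, 5, 8, 3 and picks Y; Row would get 1.
- D: Column compares 12, 10, 5, 11 and picks W; Row would get 5.
Among 11, 8, 1, 5, the best is 11 at A. Subgame-perfect outcome: (A, X) with payoffs (11, 12).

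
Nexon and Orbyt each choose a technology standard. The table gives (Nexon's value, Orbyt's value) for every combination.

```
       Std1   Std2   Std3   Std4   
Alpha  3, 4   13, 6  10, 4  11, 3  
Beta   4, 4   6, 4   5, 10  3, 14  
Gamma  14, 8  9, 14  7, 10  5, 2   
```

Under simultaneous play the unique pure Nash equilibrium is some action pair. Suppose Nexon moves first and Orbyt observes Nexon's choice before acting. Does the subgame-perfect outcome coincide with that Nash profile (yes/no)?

yes

Backward induction with Nexon moving first.
- Alpha: Orbyt compares 4, 6, 4, 3 and picks Std2; Nexon would get 13.
- Beta: Orbyt compares 4, 4, 10, 14 and picks Std4; Nexon would get 3.
- Gamma: Orbyt compares 8, 14, 10, 2 and picks Std2; Nexon would get 9.
Nexon's induced payoffs are 13, 3, 9, so Nexon commits to Alpha. Subgame-perfect outcome: (Alpha, Std2) with payoffs (13, 6).
Under simultaneous play:
Nexon's best replies: Std1→Gamma; Std2→Alpha; Std3→Alpha; Std4→Alpha.
Orbyt's best replies: Alpha→Std2; Beta→Std4; Gamma→Std2.
The unique mutual best reply is (Alpha, Std2), giving (13, 6).
Sequential outcome (Alpha, Std2) coincides with the Nash profile (Alpha, Std2).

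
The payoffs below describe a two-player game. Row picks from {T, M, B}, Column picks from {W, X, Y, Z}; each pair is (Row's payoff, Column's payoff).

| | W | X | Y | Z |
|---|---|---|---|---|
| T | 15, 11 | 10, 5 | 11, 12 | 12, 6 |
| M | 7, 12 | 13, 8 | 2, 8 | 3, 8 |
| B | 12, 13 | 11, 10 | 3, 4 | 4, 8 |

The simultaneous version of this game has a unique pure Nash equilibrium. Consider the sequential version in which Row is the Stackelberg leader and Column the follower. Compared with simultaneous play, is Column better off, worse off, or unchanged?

better off

Backward induction with Row moving first.
- T → Column plays Y (best of 11, 5, 12, 6); Row gets 11.
- M → Column plays W (best of 12, 8, 8, 8); Row gets 7.
- B → Column plays W (best of 13, 10, 4, 8); Row gets 12.
Maximizing over 11, 7, 12, Row chooses B. Subgame-perfect outcome: (B, W) with payoffs (12, 13).
Now find the simultaneous Nash equilibrium.
Row's best replies: W→T; X→M; Y→T; Z→T.
Column's best replies: T→Y; M→W; B→W.
Only (T, Y) has each player best-responding; Nash payoffs (11, 12).
Column earns 13 sequentially versus 12 at the Nash outcome: better off.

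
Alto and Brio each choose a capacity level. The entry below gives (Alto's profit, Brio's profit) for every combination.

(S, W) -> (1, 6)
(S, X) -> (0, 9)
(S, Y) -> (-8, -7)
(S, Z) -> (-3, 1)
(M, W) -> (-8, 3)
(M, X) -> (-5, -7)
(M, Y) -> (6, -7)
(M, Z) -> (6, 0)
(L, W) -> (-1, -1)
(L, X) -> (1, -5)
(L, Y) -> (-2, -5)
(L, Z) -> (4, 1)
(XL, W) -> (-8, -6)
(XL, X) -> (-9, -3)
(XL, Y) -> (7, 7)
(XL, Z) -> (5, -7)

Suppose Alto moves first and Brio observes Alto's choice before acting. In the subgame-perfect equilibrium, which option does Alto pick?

XL

Backward induction with Alto moving first.
- S: BR = X, leader payoff 0.
- M: BR = W, leader payoff -8.
- L: BR = Z, leader payoff 4.
- XL: BR = Y, leader payoff 7.
Among 0, -8, 4, 7, the best is 7 at XL. Subgame-perfect outcome: (XL, Y) with payoffs (7, 7).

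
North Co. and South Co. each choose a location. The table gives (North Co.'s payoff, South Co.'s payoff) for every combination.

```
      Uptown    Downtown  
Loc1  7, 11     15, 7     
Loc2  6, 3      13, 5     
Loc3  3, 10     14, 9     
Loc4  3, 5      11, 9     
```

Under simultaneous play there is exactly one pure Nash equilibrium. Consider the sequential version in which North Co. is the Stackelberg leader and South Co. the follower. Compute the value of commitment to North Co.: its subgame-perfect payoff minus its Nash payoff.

6

Solve by backward induction (North Co. leads).
- Loc1: South Co. compares 11, 7 and picks Uptown; North Co. would get 7.
- Loc2: South Co. compares 3, 5 and picks Downtown; North Co. would get 13.
- Loc3: South Co. compares 10, 9 and picks Uptown; North Co. would get 3.
- Loc4: South Co. compares 5, 9 and picks Downtown; North Co. would get 11.
North Co.'s induced payoffs are 7, 13, 3, 11, so North Co. commits to Loc2. Subgame-perfect outcome: (Loc2, Downtown) with payoffs (13, 5).
Under simultaneous play:
North Co.'s best replies: Uptown→Loc1; Downtown→Loc1.
South Co.'s best replies: Loc1→Uptown; Loc2→Downtown; Loc3→Uptown; Loc4→Downtown.
The unique mutual best reply is (Loc1, Uptown), giving (7, 11).
North Co.'s commitment gain: 13 − 7 = 6.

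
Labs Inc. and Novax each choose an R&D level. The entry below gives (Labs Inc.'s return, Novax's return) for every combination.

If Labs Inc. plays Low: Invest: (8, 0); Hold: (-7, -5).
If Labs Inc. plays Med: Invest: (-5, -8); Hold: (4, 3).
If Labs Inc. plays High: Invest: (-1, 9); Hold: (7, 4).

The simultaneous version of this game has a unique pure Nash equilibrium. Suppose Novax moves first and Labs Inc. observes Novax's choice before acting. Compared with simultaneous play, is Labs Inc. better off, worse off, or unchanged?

worse off

Solve by backward induction (Novax leads).
- Invest → Labs Inc. plays Low (best of 8, -5, -1); Novax gets 0.
- Hold → Labs Inc. plays High (best of -7, 4, 7); Novax gets 4.
Novax's induced payoffs are 0, 4, so Novax commits to Hold. Subgame-perfect outcome: (High, Hold) with payoffs (7, 4).
For the simultaneous game, intersect best replies.
Labs Inc.'s best replies: Invest→Low; Hold→High.
Novax's best replies: Low→Invest; Med→Hold; High→Invest.
The unique mutual best reply is (Low, Invest), giving (8, 0).
Labs Inc. earns 7 sequentially versus 8 at the Nash outcome: worse off.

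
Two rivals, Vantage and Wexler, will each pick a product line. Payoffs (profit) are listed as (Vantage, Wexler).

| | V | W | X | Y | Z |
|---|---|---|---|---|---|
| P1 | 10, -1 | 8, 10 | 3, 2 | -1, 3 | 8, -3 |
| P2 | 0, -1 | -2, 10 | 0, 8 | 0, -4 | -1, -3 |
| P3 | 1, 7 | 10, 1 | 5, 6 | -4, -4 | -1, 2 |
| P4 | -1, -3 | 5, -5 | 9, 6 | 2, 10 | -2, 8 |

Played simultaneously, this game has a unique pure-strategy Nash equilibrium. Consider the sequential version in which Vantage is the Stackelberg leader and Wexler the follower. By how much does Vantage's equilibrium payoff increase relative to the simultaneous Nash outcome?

6

Wexler best-responds to each possible Vantage move:
- P1 → Wexler plays W (best of -1, 10, 2, 3, -3); Vantage gets 8.
- P2 → Wexler plays W (best of -1, 10, 8, -4, -3); Vantage gets -2.
- P3 → Wexler plays V (best of 7, 1, 6, -4, 2); Vantage gets 1.
- P4 → Wexler plays Y (best of -3, -5, 6, 10, 8); Vantage gets 2.
Among 8, -2, 1, 2, the best is 8 at P1. Subgame-perfect outcome: (P1, W) with payoffs (8, 10).
Now find the simultaneous Nash equilibrium.
Vantage's best replies: V→P1; W→P3; X→P4; Y→P4; Z→P1.
Wexler's best replies: P1→W; P2→W; P3→V; P4→Y.
Only (P4, Y) has each player best-responding; Nash payoffs (2, 10).
Vantage's commitment gain: 8 − 2 = 6.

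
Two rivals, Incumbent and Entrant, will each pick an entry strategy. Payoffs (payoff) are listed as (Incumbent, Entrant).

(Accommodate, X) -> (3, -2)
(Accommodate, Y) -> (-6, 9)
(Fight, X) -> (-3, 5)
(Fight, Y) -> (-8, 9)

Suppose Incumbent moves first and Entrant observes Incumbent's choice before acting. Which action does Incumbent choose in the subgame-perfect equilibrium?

Work backward from Entrant's decision.
- Accommodate → Entrant plays Y (best of -2, 9); Incumbent gets -6.
- Fight → Entrant plays Y (best of 5, 9); Incumbent gets -8.
Incumbent's induced payoffs are -6, -8, so Incumbent commits to Accommodate. Subgame-perfect outcome: (Accommodate, Y) with payoffs (-6, 9).

Accommodate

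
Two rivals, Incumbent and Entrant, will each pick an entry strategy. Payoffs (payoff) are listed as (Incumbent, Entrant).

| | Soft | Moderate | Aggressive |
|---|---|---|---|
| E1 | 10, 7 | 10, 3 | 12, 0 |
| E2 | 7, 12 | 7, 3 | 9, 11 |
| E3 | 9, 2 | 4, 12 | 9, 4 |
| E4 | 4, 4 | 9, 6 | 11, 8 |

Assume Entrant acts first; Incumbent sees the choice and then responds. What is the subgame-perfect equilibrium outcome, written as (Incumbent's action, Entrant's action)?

(E1, Soft)

Incumbent best-responds to each possible Entrant move:
- Soft: Incumbent compares 10, 7, 9, 4 and picks E1; Entrant would get 7.
- Moderate: Incumbent compares 10, 7, 4, 9 and picks E1; Entrant would get 3.
- Aggressive: Incumbent compares 12, 9, 9, 11 and picks E1; Entrant would get 0.
Maximizing over 7, 3, 0, Entrant chooses Soft. Subgame-perfect outcome: (E1, Soft) with payoffs (10, 7).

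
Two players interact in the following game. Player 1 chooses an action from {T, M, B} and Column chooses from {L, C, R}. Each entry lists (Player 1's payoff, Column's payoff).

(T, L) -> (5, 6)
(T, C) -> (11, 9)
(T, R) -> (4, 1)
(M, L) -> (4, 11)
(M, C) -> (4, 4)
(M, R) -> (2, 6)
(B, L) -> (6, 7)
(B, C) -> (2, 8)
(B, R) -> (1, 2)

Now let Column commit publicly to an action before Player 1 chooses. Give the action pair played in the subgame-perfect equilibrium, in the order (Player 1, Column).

(T, C)

Work backward from Player 1's decision.
- L → Player 1 plays B (best of 5, 4, 6); Column gets 7.
- C → Player 1 plays T (best of 11, 4, 2); Column gets 9.
- R → Player 1 plays T (best of 4, 2, 1); Column gets 1.
Among 7, 9, 1, the best is 9 at C. Subgame-perfect outcome: (T, C) with payoffs (11, 9).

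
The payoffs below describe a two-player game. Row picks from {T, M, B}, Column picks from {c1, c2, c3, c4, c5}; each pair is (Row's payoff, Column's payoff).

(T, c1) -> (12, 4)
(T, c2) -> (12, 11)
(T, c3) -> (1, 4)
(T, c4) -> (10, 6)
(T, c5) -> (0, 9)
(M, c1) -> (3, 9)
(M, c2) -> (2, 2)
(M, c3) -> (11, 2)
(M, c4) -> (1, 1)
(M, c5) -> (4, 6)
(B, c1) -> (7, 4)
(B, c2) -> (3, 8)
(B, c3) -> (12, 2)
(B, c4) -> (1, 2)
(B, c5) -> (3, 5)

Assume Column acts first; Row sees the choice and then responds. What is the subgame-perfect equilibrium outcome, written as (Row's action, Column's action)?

(T, c2)

Solve by backward induction (Column leads).
- c1: BR = T, leader payoff 4.
- c2: BR = T, leader payoff 11.
- c3: BR = B, leader payoff 2.
- c4: BR = T, leader payoff 6.
- c5: BR = M, leader payoff 6.
Among 4, 11, 2, 6, 6, the best is 11 at c2. Subgame-perfect outcome: (T, c2) with payoffs (12, 11).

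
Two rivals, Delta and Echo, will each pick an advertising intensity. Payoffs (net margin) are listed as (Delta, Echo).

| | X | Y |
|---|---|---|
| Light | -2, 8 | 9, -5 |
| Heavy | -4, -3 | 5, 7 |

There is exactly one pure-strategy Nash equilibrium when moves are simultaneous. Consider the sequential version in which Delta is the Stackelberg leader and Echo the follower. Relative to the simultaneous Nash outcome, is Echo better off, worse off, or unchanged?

worse off

Solve by backward induction (Delta leads).
- Light → Echo plays X (best of 8, -5); Delta gets -2.
- Heavy → Echo plays Y (best of -3, 7); Delta gets 5.
Among -2, 5, the best is 5 at Heavy. Subgame-perfect outcome: (Heavy, Y) with payoffs (5, 7).
Now find the simultaneous Nash equilibrium.
Delta's best replies: X→Light; Y→Light.
Echo's best replies: Light→X; Heavy→Y.
Only (Light, X) has each player best-responding; Nash payoffs (-2, 8).
Echo earns 7 sequentially versus 8 at the Nash outcome: worse off.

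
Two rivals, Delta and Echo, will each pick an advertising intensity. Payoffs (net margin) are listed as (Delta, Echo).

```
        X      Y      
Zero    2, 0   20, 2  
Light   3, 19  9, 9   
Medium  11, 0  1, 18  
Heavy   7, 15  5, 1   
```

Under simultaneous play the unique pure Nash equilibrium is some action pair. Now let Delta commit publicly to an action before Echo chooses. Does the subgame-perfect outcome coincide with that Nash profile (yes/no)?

yes

Work backward from Echo's decision.
- Zero: BR = Y, leader payoff 20.
- Light: BR = X, leader payoff 3.
- Medium: BR = Y, leader payoff 1.
- Heavy: BR = X, leader payoff 7.
Delta's induced payoffs are 20, 3, 1, 7, so Delta commits to Zero. Subgame-perfect outcome: (Zero, Y) with payoffs (20, 2).
Under simultaneous play:
Delta's best replies: X→Medium; Y→Zero.
Echo's best replies: Zero→Y; Light→X; Medium→Y; Heavy→X.
Only (Zero, Y) has each player best-responding; Nash payoffs (20, 2).
Sequential outcome (Zero, Y) coincides with the Nash profile (Zero, Y).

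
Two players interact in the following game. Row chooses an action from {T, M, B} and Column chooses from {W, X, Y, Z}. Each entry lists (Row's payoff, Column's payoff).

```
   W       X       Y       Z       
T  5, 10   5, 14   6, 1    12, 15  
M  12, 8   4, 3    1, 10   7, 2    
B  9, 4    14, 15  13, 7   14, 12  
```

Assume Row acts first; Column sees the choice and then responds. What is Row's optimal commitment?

Column best-responds to each possible Row move:
- T: BR = Z, leader payoff 12.
- M: BR = Y, leader payoff 1.
- B: BR = X, leader payoff 14.
Among 12, 1, 14, the best is 14 at B. Subgame-perfect outcome: (B, X) with payoffs (14, 15).

B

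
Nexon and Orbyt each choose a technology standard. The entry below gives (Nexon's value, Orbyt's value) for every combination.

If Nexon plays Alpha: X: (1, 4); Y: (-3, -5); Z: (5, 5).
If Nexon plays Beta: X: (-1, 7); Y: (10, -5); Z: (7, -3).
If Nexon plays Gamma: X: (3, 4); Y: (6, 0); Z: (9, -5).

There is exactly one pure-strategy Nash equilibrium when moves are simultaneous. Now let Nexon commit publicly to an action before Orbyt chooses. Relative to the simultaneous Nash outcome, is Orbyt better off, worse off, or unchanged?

better off

Work backward from Orbyt's decision.
- Alpha → Orbyt plays Z (best of 4, -5, 5); Nexon gets 5.
- Beta → Orbyt plays X (best of 7, -5, -3); Nexon gets -1.
- Gamma → Orbyt plays X (best of 4, 0, -5); Nexon gets 3.
Maximizing over 5, -1, 3, Nexon chooses Alpha. Subgame-perfect outcome: (Alpha, Z) with payoffs (5, 5).
For the simultaneous game, intersect best replies.
Nexon's best replies: X→Gamma; Y→Beta; Z→Gamma.
Orbyt's best replies: Alpha→Z; Beta→X; Gamma→X.
Only (Gamma, X) has each player best-responding; Nash payoffs (3, 4).
Orbyt earns 5 sequentially versus 4 at the Nash outcome: better off.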